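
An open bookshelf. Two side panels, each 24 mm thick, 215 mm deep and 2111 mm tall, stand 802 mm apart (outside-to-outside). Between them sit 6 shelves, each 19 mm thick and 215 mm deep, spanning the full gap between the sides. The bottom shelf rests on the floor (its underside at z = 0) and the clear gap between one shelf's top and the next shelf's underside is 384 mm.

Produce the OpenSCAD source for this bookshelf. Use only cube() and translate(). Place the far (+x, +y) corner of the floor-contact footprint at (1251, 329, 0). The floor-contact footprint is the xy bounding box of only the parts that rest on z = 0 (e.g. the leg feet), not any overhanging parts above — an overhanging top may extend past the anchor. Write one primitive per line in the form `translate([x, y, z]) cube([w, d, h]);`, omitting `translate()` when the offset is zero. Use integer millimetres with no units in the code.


translate([449, 114, 0]) cube([24, 215, 2111]);
translate([1227, 114, 0]) cube([24, 215, 2111]);
translate([473, 114, 0]) cube([754, 215, 19]);
translate([473, 114, 403]) cube([754, 215, 19]);
translate([473, 114, 806]) cube([754, 215, 19]);
translate([473, 114, 1209]) cube([754, 215, 19]);
translate([473, 114, 1612]) cube([754, 215, 19]);
translate([473, 114, 2015]) cube([754, 215, 19]);


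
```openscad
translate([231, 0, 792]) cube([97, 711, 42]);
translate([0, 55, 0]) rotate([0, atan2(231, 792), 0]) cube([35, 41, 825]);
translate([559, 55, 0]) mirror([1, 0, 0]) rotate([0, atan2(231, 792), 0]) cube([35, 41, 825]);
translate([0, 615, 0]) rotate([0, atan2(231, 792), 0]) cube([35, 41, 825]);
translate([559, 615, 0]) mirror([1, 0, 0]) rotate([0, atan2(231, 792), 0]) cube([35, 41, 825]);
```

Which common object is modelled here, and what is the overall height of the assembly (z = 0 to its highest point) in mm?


A sawhorse. The overall height is 834 mm.

A beam across two mirrored pairs of raked legs — a sawhorse. The beam's underside is at z = 792 (matching the legs' vertical rise in atan2(231, 792)) and the beam is 42 mm tall, so its top is at 792 + 42 = 834 mm. The raked legs top out at the beam's underside, so that is the highest point.


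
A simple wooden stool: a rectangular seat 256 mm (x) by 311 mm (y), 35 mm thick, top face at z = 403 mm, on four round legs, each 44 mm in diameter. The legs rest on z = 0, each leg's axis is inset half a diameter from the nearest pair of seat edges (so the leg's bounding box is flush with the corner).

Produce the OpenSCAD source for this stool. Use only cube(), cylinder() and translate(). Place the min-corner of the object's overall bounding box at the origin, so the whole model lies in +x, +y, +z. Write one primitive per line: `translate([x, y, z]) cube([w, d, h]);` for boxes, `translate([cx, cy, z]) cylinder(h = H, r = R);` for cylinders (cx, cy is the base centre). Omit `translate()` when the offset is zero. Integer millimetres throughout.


translate([0, 0, 368]) cube([256, 311, 35]);
translate([22, 22, 0]) cylinder(h = 368, r = 22);
translate([234, 22, 0]) cylinder(h = 368, r = 22);
translate([22, 289, 0]) cylinder(h = 368, r = 22);
translate([234, 289, 0]) cylinder(h = 368, r = 22);


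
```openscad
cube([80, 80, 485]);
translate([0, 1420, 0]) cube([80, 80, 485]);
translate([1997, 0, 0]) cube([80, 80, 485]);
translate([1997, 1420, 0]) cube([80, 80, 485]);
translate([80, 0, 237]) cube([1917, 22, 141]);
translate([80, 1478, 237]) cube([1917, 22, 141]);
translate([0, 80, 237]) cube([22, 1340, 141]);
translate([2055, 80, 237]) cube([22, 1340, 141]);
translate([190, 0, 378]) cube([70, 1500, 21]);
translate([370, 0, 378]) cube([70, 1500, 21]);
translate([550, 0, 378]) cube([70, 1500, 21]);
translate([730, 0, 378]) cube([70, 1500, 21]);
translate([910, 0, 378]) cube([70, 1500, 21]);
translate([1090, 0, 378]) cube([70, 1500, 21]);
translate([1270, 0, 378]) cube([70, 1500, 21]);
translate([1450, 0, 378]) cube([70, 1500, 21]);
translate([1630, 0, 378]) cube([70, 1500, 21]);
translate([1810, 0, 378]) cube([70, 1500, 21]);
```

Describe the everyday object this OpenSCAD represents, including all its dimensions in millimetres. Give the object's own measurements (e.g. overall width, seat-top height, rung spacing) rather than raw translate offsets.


A bed frame 2077 mm long (x) by 1500 mm wide (y). Four 80×80 mm corner posts, 485 mm tall, at the corners of the footprint. Four rails of 22 mm thickness and 141 mm height run between adjacent posts with their undersides at z = 237 mm, their outer faces flush with the outside of the frame (the two x-running rails run between the posts' inner faces; the two y-running rails run between the posts' inner faces). 10 slats, each 70 mm wide (x) and 21 mm thick, lie across the top of the two x-running rails, running the full 1500 mm width of the frame in y; along x they sit between the end posts with a 110 mm gap after the −x posts and between neighbouring slats, leaving 117 mm before the +x posts.


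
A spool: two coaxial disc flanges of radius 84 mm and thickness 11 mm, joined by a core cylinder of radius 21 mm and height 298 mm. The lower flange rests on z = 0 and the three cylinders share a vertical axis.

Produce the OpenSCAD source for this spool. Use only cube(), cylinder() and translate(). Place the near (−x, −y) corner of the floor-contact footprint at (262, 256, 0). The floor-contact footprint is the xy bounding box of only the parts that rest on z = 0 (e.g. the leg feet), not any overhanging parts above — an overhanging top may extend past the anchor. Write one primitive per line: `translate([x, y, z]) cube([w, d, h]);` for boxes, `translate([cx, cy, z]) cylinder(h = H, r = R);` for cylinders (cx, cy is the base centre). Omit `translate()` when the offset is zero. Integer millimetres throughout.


translate([346, 340, 0]) cylinder(h = 11, r = 84);
translate([346, 340, 11]) cylinder(h = 298, r = 21);
translate([346, 340, 309]) cylinder(h = 11, r = 84);


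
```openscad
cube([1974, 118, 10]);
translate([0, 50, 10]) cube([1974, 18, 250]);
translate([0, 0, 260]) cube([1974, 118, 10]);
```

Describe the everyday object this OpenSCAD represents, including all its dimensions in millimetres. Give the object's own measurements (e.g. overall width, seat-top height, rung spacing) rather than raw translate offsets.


An I-beam lying along x, 1974 mm long. Overall section height 270 mm. Two flanges 118 mm wide (y) and 10 mm thick, one on the floor and one at the top; a web 18 mm thick runs between them, centred on the flange width.


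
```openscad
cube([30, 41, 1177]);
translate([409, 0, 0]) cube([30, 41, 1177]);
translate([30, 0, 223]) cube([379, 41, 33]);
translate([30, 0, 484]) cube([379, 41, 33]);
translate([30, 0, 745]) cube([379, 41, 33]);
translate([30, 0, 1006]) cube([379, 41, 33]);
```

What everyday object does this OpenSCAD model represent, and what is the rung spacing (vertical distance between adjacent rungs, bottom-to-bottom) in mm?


A ladder. The rung spacing is 261 mm.

Two tall 30×41 posts with 4 short bars between them — a ladder. Adjacent rungs sit at z = 223 and z = 484, so the spacing is 484 − 223 = 261 mm.


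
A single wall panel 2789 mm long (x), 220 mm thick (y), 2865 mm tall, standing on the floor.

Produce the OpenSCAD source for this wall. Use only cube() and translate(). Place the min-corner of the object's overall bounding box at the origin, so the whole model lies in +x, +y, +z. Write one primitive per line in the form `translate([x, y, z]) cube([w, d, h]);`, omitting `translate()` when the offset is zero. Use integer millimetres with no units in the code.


cube([2789, 220, 2865]);


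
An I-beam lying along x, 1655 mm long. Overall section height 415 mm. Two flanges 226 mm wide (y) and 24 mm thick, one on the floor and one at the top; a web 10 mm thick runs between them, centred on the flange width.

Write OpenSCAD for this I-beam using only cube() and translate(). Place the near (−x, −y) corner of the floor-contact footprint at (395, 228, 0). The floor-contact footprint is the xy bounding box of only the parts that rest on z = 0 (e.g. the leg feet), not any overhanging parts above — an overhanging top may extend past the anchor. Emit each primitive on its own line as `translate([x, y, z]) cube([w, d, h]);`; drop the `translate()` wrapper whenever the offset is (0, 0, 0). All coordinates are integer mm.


translate([395, 228, 0]) cube([1655, 226, 24]);
translate([395, 336, 24]) cube([1655, 10, 367]);
translate([395, 228, 391]) cube([1655, 226, 24]);


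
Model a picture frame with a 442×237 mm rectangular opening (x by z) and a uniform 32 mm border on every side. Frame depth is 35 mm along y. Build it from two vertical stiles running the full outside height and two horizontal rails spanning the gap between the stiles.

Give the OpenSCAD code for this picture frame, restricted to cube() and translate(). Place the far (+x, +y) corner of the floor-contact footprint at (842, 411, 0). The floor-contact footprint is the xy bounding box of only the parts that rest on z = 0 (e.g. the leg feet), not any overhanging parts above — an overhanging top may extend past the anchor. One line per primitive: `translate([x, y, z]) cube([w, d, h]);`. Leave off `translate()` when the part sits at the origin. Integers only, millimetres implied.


translate([336, 376, 0]) cube([32, 35, 301]);
translate([810, 376, 0]) cube([32, 35, 301]);
translate([368, 376, 0]) cube([442, 35, 32]);
translate([368, 376, 269]) cube([442, 35, 32]);


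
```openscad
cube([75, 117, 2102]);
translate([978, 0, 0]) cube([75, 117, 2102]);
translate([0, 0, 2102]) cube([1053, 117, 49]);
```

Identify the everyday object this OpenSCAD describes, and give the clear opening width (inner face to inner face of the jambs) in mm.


A door frame. The clear opening width is 903 mm.

Two 2102 mm tall posts with a header on top — a door frame. The left jamb is 75 mm wide at x = 0; the right jamb starts at x = 978. The clear opening is 978 − 75 = 903 mm.


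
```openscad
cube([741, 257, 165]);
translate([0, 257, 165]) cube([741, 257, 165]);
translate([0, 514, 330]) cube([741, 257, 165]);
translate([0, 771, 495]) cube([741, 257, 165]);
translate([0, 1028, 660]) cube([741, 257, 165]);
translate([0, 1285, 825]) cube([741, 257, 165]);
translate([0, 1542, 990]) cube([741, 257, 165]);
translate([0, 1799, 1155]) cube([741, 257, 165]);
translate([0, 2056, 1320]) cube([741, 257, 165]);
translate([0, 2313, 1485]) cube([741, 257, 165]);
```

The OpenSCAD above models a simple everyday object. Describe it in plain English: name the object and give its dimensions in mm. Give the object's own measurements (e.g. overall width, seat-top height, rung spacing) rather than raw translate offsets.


A straight staircase of 10 solid steps. Each step is 741 mm wide (x), 257 mm deep (y, the going) and 165 mm tall (the rise). The first step rests on the floor; each subsequent step sits one going further in +y and one rise higher in +z, directly behind and above the previous step with no overlap.


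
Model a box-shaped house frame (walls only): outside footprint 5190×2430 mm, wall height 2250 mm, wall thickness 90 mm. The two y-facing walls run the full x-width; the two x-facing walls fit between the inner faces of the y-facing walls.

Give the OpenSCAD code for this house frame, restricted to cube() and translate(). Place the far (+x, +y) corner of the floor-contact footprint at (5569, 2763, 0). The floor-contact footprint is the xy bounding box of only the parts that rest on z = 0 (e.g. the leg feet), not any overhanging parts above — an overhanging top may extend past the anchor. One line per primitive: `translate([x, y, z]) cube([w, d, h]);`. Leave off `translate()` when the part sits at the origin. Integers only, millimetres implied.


translate([379, 333, 0]) cube([5190, 90, 2250]);
translate([379, 2673, 0]) cube([5190, 90, 2250]);
translate([379, 423, 0]) cube([90, 2250, 2250]);
translate([5479, 423, 0]) cube([90, 2250, 2250]);


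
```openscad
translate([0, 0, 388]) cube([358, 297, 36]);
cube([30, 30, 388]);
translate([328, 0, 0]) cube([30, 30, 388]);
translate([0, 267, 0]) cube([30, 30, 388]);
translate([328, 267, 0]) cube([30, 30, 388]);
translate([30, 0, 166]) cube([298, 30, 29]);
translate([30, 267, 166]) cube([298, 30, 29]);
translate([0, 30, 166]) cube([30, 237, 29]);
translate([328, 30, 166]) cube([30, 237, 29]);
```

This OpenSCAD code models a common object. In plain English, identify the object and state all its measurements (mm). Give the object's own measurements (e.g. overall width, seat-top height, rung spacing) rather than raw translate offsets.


A simple wooden stool: a rectangular seat 358 mm (x) by 297 mm (y), 36 mm thick, top face at z = 424 mm, on four square legs, each 30×30 mm in cross-section. The legs rest on z = 0, each flush with a corner of the seat. Four stretchers, 30 mm wide and 29 mm tall, connect adjacent legs with their undersides at z = 166 mm, each running between the inner faces of the legs it joins and aligned with the legs' outer faces on the other axis.


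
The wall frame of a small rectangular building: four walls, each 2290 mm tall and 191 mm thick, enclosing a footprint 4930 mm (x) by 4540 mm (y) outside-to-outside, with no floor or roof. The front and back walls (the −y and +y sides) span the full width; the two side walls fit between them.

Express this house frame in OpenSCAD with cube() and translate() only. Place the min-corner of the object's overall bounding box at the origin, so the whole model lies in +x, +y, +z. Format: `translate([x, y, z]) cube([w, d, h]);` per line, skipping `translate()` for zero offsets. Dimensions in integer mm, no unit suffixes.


cube([4930, 191, 2290]);
translate([0, 4349, 0]) cube([4930, 191, 2290]);
translate([0, 191, 0]) cube([191, 4158, 2290]);
translate([4739, 191, 0]) cube([191, 4158, 2290]);


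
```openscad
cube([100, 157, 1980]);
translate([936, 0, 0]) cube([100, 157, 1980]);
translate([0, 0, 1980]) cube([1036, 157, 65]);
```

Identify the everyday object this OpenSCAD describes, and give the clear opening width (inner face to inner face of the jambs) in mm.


A door frame. The clear opening width is 836 mm.

Two 1980 mm tall posts with a header on top — a door frame. The left jamb is 100 mm wide at x = 0; the right jamb starts at x = 936. The clear opening is 936 − 100 = 836 mm.


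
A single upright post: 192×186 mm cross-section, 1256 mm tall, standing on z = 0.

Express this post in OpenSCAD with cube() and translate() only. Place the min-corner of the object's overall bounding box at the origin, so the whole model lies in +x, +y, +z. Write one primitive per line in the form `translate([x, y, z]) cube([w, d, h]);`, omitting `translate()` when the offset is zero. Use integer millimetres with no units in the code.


cube([192, 186, 1256]);


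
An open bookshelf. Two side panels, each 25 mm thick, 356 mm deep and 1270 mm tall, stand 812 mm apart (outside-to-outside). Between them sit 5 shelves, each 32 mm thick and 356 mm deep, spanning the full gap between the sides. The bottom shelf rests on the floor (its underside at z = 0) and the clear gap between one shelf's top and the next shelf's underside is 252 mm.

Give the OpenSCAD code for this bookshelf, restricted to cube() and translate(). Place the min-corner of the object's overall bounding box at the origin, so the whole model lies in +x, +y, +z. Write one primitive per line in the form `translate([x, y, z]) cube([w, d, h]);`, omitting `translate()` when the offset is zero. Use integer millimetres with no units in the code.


cube([25, 356, 1270]);
translate([787, 0, 0]) cube([25, 356, 1270]);
translate([25, 0, 0]) cube([762, 356, 32]);
translate([25, 0, 284]) cube([762, 356, 32]);
translate([25, 0, 568]) cube([762, 356, 32]);
translate([25, 0, 852]) cube([762, 356, 32]);
translate([25, 0, 1136]) cube([762, 356, 32]);


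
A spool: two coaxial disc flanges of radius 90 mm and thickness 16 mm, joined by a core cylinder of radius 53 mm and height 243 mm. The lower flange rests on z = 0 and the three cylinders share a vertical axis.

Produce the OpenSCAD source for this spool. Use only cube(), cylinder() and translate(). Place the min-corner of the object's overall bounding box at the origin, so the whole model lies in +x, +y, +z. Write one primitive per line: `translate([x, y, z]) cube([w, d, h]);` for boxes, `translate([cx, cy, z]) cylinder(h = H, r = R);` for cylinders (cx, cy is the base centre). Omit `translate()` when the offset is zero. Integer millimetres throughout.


translate([90, 90, 0]) cylinder(h = 16, r = 90);
translate([90, 90, 16]) cylinder(h = 243, r = 53);
translate([90, 90, 259]) cylinder(h = 16, r = 90);


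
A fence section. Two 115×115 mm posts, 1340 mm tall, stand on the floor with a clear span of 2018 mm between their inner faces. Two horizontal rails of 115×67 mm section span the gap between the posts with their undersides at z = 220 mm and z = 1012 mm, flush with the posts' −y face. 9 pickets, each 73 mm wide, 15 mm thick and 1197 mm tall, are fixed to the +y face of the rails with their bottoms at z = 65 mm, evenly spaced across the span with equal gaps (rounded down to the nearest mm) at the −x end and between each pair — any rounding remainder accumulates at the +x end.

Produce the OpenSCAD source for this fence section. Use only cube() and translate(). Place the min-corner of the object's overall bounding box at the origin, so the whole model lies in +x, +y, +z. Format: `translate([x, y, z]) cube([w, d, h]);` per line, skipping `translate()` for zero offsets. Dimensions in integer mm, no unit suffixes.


cube([115, 115, 1340]);
translate([2133, 0, 0]) cube([115, 115, 1340]);
translate([115, 0, 220]) cube([2018, 115, 67]);
translate([115, 0, 1012]) cube([2018, 115, 67]);
translate([251, 115, 65]) cube([73, 15, 1197]);
translate([460, 115, 65]) cube([73, 15, 1197]);
translate([669, 115, 65]) cube([73, 15, 1197]);
translate([878, 115, 65]) cube([73, 15, 1197]);
translate([1087, 115, 65]) cube([73, 15, 1197]);
translate([1296, 115, 65]) cube([73, 15, 1197]);
translate([1505, 115, 65]) cube([73, 15, 1197]);
translate([1714, 115, 65]) cube([73, 15, 1197]);
translate([1923, 115, 65]) cube([73, 15, 1197]);


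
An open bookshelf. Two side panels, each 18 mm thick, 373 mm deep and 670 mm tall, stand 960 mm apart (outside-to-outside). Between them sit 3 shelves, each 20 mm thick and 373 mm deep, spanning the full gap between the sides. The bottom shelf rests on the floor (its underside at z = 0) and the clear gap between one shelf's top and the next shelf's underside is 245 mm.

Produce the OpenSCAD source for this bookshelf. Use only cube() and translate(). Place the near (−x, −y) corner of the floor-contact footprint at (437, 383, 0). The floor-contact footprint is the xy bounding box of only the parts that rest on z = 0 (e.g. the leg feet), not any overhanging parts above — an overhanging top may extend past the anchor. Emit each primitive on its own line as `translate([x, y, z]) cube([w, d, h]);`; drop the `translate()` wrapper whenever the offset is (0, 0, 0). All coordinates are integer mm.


translate([437, 383, 0]) cube([18, 373, 670]);
translate([1379, 383, 0]) cube([18, 373, 670]);
translate([455, 383, 0]) cube([924, 373, 20]);
translate([455, 383, 265]) cube([924, 373, 20]);
translate([455, 383, 530]) cube([924, 373, 20]);


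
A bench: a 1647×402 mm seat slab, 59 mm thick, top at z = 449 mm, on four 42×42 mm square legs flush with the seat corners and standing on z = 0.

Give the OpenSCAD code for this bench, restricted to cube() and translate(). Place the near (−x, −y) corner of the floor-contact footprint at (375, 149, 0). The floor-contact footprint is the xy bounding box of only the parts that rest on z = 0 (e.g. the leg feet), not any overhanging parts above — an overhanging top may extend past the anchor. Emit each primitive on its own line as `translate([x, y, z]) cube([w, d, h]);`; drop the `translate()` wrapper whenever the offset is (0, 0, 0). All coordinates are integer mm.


translate([375, 149, 390]) cube([1647, 402, 59]);
translate([375, 149, 0]) cube([42, 42, 390]);
translate([375, 509, 0]) cube([42, 42, 390]);
translate([1980, 149, 0]) cube([42, 42, 390]);
translate([1980, 509, 0]) cube([42, 42, 390]);


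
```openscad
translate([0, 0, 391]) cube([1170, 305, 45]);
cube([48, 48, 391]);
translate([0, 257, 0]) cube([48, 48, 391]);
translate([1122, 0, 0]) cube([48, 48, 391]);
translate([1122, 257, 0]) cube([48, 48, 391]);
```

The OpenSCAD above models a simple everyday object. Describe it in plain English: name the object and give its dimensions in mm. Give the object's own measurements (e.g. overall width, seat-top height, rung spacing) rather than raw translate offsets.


A bench: a 1170×305 mm seat slab, 45 mm thick, top at z = 436 mm, on four 48×48 mm square legs flush with the seat corners and standing on z = 0.


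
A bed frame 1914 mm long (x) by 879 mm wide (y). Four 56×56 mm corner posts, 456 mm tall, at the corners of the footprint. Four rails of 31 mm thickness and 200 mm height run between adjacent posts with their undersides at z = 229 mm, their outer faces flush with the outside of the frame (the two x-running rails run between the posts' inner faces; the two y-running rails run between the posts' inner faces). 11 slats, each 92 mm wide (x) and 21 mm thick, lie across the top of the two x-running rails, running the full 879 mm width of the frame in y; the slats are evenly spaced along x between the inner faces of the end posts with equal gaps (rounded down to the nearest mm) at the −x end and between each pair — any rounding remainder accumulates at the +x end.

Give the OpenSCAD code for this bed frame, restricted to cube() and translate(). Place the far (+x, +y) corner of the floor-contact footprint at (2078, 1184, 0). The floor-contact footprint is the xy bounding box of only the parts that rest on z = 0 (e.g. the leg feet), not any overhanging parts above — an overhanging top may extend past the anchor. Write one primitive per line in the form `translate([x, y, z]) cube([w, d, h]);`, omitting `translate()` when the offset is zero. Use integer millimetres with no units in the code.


translate([164, 305, 0]) cube([56, 56, 456]);
translate([164, 1128, 0]) cube([56, 56, 456]);
translate([2022, 305, 0]) cube([56, 56, 456]);
translate([2022, 1128, 0]) cube([56, 56, 456]);
translate([220, 305, 229]) cube([1802, 31, 200]);
translate([220, 1153, 229]) cube([1802, 31, 200]);
translate([164, 361, 229]) cube([31, 767, 200]);
translate([2047, 361, 229]) cube([31, 767, 200]);
translate([285, 305, 429]) cube([92, 879, 21]);
translate([442, 305, 429]) cube([92, 879, 21]);
translate([599, 305, 429]) cube([92, 879, 21]);
translate([756, 305, 429]) cube([92, 879, 21]);
translate([913, 305, 429]) cube([92, 879, 21]);
translate([1070, 305, 429]) cube([92, 879, 21]);
translate([1227, 305, 429]) cube([92, 879, 21]);
translate([1384, 305, 429]) cube([92, 879, 21]);
translate([1541, 305, 429]) cube([92, 879, 21]);
translate([1698, 305, 429]) cube([92, 879, 21]);
translate([1855, 305, 429]) cube([92, 879, 21]);


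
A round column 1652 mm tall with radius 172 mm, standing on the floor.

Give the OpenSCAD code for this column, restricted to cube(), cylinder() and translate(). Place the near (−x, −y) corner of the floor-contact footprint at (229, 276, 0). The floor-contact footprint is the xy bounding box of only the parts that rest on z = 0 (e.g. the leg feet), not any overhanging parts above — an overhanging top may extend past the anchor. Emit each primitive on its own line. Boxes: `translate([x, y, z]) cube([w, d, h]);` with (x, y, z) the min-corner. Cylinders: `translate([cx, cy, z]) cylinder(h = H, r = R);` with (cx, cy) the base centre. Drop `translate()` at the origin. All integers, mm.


translate([401, 448, 0]) cylinder(h = 1652, r = 172);


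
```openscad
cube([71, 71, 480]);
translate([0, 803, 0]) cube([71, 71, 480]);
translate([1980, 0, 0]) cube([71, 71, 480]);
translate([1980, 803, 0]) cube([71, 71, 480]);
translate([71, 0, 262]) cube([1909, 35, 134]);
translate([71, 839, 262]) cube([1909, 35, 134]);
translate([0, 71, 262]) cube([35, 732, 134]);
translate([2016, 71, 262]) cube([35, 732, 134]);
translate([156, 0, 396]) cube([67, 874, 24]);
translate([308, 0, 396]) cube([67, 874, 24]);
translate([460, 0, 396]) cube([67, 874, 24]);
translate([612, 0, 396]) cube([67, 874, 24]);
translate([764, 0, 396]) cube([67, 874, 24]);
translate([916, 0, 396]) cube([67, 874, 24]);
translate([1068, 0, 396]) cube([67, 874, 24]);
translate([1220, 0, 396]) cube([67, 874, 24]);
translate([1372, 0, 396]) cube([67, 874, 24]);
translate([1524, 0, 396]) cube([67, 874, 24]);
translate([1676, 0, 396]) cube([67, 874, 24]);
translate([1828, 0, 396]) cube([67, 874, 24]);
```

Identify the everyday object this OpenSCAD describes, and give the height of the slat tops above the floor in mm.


A bed frame. The slat-top height is 420 mm.

Four posts, four rails, and a row of slats — a bed frame. Slats sit on the rails at z = 262 + 134 = 396; with slat thickness 24, the top is 420 mm.


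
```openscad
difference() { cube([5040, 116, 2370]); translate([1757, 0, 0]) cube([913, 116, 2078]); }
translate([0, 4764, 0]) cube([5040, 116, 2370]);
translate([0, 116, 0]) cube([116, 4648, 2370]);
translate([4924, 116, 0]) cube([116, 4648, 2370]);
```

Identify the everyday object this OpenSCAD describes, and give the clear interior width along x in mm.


A single room. The interior width is 4808 mm.

Four walls enclosing a rectangle with a door in the front wall — a room. Outside width 5040 minus two 116 mm walls gives 4808 mm.


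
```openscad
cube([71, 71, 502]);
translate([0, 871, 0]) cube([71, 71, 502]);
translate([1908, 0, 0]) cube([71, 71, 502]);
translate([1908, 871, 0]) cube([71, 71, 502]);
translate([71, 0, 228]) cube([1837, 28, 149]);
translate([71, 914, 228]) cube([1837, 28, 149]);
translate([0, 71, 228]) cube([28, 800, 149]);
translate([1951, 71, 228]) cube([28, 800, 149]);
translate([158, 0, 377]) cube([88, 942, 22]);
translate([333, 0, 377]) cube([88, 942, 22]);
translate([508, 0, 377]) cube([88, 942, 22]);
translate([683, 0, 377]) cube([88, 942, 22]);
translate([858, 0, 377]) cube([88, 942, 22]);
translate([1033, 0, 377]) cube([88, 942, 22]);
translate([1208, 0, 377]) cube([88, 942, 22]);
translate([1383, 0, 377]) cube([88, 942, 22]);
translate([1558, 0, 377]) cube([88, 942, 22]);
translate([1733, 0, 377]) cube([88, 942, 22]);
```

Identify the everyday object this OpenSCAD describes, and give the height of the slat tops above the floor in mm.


A bed frame. The slat-top height is 399 mm.

Four posts, four rails, and a row of slats — a bed frame. Slats sit on the rails at z = 228 + 149 = 377; with slat thickness 22, the top is 399 mm.


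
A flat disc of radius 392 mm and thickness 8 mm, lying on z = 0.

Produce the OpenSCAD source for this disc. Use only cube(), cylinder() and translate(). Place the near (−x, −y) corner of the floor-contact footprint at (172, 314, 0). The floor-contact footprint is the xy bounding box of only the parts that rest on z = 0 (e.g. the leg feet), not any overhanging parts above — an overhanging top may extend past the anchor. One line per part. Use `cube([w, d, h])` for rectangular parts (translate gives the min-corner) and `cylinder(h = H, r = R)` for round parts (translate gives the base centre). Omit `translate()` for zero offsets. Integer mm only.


translate([564, 706, 0]) cylinder(h = 8, r = 392);


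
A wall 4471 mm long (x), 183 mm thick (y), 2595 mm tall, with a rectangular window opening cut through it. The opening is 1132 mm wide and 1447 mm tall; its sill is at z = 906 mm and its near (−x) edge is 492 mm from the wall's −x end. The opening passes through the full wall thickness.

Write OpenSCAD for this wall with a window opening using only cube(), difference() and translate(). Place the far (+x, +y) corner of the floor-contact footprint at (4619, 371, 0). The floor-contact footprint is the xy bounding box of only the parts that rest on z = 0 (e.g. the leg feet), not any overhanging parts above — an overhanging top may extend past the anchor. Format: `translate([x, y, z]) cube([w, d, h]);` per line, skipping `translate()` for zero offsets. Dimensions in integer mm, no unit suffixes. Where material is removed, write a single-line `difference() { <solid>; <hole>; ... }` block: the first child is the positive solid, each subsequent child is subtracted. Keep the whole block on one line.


difference() { translate([148, 188, 0]) cube([4471, 183, 2595]); translate([640, 188, 906]) cube([1132, 183, 1447]); }


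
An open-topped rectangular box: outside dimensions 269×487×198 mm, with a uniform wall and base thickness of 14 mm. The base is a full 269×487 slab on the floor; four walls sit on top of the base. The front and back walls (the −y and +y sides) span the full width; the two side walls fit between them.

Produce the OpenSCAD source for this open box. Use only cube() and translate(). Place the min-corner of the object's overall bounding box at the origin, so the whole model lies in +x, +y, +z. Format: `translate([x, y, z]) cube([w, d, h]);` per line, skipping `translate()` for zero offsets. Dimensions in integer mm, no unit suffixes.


cube([269, 487, 14]);
translate([0, 0, 14]) cube([269, 14, 184]);
translate([0, 473, 14]) cube([269, 14, 184]);
translate([0, 14, 14]) cube([14, 459, 184]);
translate([255, 14, 14]) cube([14, 459, 184]);


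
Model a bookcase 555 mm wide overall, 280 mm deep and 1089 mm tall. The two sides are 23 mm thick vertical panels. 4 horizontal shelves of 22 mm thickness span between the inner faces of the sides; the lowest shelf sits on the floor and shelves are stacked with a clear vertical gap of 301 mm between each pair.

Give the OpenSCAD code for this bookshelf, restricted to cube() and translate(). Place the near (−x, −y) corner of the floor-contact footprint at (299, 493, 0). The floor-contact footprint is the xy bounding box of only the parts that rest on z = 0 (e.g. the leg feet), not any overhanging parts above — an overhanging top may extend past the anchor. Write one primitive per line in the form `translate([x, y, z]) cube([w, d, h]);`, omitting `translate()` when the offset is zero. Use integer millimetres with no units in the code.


translate([299, 493, 0]) cube([23, 280, 1089]);
translate([831, 493, 0]) cube([23, 280, 1089]);
translate([322, 493, 0]) cube([509, 280, 22]);
translate([322, 493, 323]) cube([509, 280, 22]);
translate([322, 493, 646]) cube([509, 280, 22]);
translate([322, 493, 969]) cube([509, 280, 22]);


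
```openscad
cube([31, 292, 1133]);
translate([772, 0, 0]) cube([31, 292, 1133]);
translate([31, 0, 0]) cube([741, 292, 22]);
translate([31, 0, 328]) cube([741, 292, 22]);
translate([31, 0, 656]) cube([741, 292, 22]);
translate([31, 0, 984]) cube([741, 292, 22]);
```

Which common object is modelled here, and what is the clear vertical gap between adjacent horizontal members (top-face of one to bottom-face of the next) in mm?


A bookshelf. The clear shelf gap is 306 mm.

Two tall side panels with 4 horizontal boards between them — a bookshelf. The first two shelf undersides are at z = 0 and z = 328; with shelf thickness 22, the clear gap is 328 − 0 − 22 = 306 mm.


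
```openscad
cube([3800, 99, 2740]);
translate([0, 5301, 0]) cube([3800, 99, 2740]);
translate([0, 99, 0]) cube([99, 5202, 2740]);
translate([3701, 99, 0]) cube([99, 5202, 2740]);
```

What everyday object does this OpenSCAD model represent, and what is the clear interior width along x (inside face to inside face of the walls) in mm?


A house (or room) frame. The interior width is 3602 mm.

Four 2740 mm walls enclosing a rectangle with no floor or roof — a room or house frame. Outside width is 3800 mm and wall thickness is 99 mm, so the interior width is 3800 − 2 × 99 = 3602 mm.


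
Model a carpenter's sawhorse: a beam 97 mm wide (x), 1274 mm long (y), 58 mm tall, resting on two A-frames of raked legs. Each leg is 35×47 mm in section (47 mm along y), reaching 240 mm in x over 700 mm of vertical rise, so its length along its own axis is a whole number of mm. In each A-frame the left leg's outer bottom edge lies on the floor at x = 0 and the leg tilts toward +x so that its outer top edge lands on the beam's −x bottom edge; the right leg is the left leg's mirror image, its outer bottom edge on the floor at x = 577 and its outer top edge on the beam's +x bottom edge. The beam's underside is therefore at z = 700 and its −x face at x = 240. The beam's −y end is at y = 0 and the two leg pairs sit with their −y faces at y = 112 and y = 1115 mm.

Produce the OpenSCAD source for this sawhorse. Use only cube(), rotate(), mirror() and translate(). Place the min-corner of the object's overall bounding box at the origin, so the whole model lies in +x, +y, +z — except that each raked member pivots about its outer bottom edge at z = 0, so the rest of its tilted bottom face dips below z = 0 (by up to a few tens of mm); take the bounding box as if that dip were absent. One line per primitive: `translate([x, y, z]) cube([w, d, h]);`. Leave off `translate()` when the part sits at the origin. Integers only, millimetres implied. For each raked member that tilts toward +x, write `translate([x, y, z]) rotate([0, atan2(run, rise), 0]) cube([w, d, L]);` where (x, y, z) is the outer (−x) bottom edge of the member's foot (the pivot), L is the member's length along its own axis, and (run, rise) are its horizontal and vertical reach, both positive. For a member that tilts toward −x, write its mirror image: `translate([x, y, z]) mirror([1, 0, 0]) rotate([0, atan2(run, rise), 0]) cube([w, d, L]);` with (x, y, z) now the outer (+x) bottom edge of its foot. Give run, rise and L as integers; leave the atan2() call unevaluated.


translate([240, 0, 700]) cube([97, 1274, 58]);
translate([0, 112, 0]) rotate([0, atan2(240, 700), 0]) cube([35, 47, 740]);
translate([577, 112, 0]) mirror([1, 0, 0]) rotate([0, atan2(240, 700), 0]) cube([35, 47, 740]);
translate([0, 1115, 0]) rotate([0, atan2(240, 700), 0]) cube([35, 47, 740]);
translate([577, 1115, 0]) mirror([1, 0, 0]) rotate([0, atan2(240, 700), 0]) cube([35, 47, 740]);


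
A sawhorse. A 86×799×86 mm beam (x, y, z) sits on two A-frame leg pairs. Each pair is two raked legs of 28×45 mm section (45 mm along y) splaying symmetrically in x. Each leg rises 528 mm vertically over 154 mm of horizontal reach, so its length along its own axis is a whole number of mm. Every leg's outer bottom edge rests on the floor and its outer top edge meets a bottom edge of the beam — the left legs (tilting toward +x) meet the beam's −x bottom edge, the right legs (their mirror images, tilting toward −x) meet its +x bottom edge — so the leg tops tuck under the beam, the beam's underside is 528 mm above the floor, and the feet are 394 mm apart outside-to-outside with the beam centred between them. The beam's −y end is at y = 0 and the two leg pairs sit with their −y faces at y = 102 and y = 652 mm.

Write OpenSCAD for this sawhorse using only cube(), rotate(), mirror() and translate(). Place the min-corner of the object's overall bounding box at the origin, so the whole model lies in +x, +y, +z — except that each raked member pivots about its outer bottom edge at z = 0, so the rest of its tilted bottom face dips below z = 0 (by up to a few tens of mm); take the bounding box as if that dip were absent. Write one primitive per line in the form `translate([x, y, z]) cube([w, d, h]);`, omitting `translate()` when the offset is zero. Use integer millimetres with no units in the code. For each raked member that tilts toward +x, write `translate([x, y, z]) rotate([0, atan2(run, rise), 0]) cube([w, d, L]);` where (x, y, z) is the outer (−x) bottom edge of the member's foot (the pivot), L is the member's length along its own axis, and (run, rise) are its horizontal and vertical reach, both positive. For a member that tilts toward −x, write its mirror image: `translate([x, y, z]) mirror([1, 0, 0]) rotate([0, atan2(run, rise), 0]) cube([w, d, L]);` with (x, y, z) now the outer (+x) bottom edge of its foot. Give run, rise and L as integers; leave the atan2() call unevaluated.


translate([154, 0, 528]) cube([86, 799, 86]);
translate([0, 102, 0]) rotate([0, atan2(154, 528), 0]) cube([28, 45, 550]);
translate([394, 102, 0]) mirror([1, 0, 0]) rotate([0, atan2(154, 528), 0]) cube([28, 45, 550]);
translate([0, 652, 0]) rotate([0, atan2(154, 528), 0]) cube([28, 45, 550]);
translate([394, 652, 0]) mirror([1, 0, 0]) rotate([0, atan2(154, 528), 0]) cube([28, 45, 550]);


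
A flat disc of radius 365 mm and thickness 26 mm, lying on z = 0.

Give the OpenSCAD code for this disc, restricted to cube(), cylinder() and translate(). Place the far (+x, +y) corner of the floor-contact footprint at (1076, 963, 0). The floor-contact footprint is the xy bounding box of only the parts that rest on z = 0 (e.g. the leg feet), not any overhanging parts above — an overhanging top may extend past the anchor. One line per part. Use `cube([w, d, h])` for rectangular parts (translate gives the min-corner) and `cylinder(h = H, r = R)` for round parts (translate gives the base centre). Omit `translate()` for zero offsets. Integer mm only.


translate([711, 598, 0]) cylinder(h = 26, r = 365);


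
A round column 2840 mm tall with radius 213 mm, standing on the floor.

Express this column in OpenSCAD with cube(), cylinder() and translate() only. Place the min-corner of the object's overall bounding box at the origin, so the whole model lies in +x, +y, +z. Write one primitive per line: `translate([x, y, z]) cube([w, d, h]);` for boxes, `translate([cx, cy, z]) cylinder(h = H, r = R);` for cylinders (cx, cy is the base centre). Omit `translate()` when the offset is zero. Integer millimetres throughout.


translate([213, 213, 0]) cylinder(h = 2840, r = 213);


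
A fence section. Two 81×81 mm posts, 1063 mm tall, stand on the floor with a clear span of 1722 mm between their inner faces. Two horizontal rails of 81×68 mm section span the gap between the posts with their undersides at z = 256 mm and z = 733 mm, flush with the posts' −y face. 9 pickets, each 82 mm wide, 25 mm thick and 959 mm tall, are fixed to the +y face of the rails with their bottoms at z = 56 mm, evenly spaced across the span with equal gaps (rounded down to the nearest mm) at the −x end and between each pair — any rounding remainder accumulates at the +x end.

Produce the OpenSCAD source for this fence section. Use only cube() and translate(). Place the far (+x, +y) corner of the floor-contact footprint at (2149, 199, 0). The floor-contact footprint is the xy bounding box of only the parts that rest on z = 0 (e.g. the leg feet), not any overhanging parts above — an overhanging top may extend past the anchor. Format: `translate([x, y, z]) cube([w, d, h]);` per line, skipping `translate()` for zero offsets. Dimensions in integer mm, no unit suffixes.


translate([265, 118, 0]) cube([81, 81, 1063]);
translate([2068, 118, 0]) cube([81, 81, 1063]);
translate([346, 118, 256]) cube([1722, 81, 68]);
translate([346, 118, 733]) cube([1722, 81, 68]);
translate([444, 199, 56]) cube([82, 25, 959]);
translate([624, 199, 56]) cube([82, 25, 959]);
translate([804, 199, 56]) cube([82, 25, 959]);
translate([984, 199, 56]) cube([82, 25, 959]);
translate([1164, 199, 56]) cube([82, 25, 959]);
translate([1344, 199, 56]) cube([82, 25, 959]);
translate([1524, 199, 56]) cube([82, 25, 959]);
translate([1704, 199, 56]) cube([82, 25, 959]);
translate([1884, 199, 56]) cube([82, 25, 959]);


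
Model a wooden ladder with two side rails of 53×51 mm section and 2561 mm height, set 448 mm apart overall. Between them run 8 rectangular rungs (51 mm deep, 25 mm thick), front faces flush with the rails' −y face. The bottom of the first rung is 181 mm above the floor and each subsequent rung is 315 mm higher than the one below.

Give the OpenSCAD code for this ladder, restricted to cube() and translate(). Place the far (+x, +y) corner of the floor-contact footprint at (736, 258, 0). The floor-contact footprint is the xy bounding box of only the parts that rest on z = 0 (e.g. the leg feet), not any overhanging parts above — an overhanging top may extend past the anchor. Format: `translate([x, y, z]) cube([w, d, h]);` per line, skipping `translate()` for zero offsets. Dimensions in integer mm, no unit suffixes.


translate([288, 207, 0]) cube([53, 51, 2561]);
translate([683, 207, 0]) cube([53, 51, 2561]);
translate([341, 207, 181]) cube([342, 51, 25]);
translate([341, 207, 496]) cube([342, 51, 25]);
translate([341, 207, 811]) cube([342, 51, 25]);
translate([341, 207, 1126]) cube([342, 51, 25]);
translate([341, 207, 1441]) cube([342, 51, 25]);
translate([341, 207, 1756]) cube([342, 51, 25]);
translate([341, 207, 2071]) cube([342, 51, 25]);
translate([341, 207, 2386]) cube([342, 51, 25]);
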